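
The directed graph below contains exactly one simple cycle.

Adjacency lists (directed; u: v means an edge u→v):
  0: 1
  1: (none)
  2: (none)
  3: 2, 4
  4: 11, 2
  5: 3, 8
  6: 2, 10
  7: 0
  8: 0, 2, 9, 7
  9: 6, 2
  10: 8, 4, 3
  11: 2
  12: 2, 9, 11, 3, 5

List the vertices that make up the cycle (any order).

DFS with gray/black marking from 9:
9 gray
  6 gray
    2 gray
    2 black
    10 gray
      8 gray
        0 gray
          1 gray
          1 black
        0 black
        8→2: 2 black — skip
        8→9: 9 is gray → back edge
Back edge closes the cycle 9 → 6 → 10 → 8 → 9; its vertices are {6, 8, 9, 10}.

6, 8, 9, 10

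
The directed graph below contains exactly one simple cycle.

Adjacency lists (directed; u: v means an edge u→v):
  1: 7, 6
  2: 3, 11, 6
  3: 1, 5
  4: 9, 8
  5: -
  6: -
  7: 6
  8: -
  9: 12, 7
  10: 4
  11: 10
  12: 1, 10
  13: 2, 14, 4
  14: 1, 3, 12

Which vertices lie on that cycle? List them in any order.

4, 9, 10, 12

DFS with gray/black marking from 4:
4 gray
  9 gray
    12 gray
      1 gray
        7 gray
          6 gray
          6 black
        7 black
        1→6: 6 black — skip
      1 black
      10 gray
        10→4: 4 is gray → back edge
Back edge closes the cycle 4 → 9 → 12 → 10 → 4; its vertices are {4, 9, 10, 12}.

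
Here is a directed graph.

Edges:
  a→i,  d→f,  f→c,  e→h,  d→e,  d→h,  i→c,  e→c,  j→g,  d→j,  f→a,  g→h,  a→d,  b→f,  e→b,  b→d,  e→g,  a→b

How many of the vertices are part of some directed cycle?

A vertex is on a directed cycle iff it belongs to a strongly connected component of size ≥ 2 (or has a self-loop).
The vertices on cycles are {a, b, d, e, f} — 5 in total.

5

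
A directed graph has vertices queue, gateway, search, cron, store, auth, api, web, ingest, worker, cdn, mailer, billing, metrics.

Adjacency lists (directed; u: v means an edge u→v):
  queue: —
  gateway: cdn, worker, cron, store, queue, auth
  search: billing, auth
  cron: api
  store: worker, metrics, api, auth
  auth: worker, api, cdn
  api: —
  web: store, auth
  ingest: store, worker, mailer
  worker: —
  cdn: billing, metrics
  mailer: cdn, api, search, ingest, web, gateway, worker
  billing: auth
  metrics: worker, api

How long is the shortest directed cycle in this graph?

For each vertex v, BFS finds the shortest path from v back to v.
The shortest such closed walk is mailer → ingest → mailer, length 2.

2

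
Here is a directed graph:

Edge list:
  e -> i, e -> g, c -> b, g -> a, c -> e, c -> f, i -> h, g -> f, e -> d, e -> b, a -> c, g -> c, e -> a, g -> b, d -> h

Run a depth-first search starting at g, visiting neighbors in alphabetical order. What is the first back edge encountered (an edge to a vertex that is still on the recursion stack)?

DFS from g (visiting neighbors in alphabetical order); mark gray on enter, black on exit:
g gray
  a gray
    c gray
      b gray
      b black
      e gray
        e→a: a is gray → back edge
First back edge: e → a.

e→a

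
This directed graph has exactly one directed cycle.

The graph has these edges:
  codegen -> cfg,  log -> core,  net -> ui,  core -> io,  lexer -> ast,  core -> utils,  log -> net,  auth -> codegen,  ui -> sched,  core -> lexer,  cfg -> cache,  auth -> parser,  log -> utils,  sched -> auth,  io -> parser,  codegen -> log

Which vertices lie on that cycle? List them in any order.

DFS with gray/black marking from codegen:
codegen gray
  log gray
    net gray
      ui gray
        sched gray
          auth gray
            parser gray
            parser black
            auth→codegen: codegen is gray → back edge
Back edge closes the cycle codegen → log → net → ui → sched → auth → codegen; its vertices are {ui, log, net, auth, sched, codegen}.

ui, log, net, auth, sched, codegen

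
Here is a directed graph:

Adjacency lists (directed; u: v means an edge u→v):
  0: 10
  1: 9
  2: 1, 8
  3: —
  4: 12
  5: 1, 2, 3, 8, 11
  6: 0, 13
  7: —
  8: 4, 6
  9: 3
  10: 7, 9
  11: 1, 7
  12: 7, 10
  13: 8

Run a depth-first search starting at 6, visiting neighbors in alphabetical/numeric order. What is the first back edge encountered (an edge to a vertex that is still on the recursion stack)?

8->6

DFS from 6 (visiting neighbors in alphabetical/numeric order); mark gray on enter, black on exit:
6 gray
  0 gray
    10 gray
      7 gray
      7 black
      9 gray
        3 gray
        3 black
      9 black
    10 black
  0 black
  13 gray
    8 gray
      4 gray
        12 gray
          12→7: 7 black — skip
          12→10: 10 black — skip
        12 black
      4 black
      8→6: 6 is gray → back edge
First back edge: 8 → 6.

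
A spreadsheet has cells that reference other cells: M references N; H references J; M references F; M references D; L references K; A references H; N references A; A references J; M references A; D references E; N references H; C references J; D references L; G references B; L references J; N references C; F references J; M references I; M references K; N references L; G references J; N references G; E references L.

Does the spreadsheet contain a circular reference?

No

DFS with white/gray/black marking, starting from A:
A gray
  J gray
  J black
  H gray
    H→J: J black — skip
  H black
A black
B gray
B black
I gray
I black
F gray
  F→J: J black — skip
F black
L gray
  L→J: J black — skip
  K gray
  K black
L black
E gray
  E→L: L black — skip
E black
G gray
  G→J: J black — skip
  G→B: B black — skip
G black
N gray
  N→G: G black — skip
  N→L: L black — skip
  N→H: H black — skip
  N→A: A black — skip
  C gray
    C→J: J black — skip
  C black
N black
D gray
  D→L: L black — skip
  D→E: E black — skip
D black
M gray
  M→I: I black — skip
  M→F: F black — skip
  M→D: D black — skip
  M→A: A black — skip
  M→N: N black — skip
  M→K: K black — skip
M black
Every edge goes to a white or black vertex — no back edge, so the graph is acyclic.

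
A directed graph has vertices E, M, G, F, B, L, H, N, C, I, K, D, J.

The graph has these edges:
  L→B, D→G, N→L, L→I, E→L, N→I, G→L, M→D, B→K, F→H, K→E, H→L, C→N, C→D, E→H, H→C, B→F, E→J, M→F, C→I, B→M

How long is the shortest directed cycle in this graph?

4

For each vertex v, BFS finds the shortest path from v back to v.
The shortest such closed walk is B → F → H → L → B, length 4.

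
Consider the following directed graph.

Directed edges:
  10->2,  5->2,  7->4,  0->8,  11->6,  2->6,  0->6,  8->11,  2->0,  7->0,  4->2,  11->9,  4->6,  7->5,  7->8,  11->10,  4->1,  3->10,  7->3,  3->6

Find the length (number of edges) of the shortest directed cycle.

For each vertex v, BFS finds the shortest path from v back to v.
The shortest such closed walk is 0 → 8 → 11 → 10 → 2 → 0, length 5.

5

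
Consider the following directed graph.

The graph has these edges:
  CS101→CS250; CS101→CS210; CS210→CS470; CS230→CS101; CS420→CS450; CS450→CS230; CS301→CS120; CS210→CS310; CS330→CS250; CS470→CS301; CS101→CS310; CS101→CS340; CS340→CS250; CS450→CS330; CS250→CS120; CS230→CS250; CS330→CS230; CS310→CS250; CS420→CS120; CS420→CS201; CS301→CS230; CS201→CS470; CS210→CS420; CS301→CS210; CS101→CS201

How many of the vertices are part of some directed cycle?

9

A vertex is on a directed cycle iff it belongs to a strongly connected component of size ≥ 2 (or has a self-loop).
The vertices on cycles are {CS101, CS201, CS210, CS230, CS301, CS330, CS420, CS450, CS470} — 9 in total.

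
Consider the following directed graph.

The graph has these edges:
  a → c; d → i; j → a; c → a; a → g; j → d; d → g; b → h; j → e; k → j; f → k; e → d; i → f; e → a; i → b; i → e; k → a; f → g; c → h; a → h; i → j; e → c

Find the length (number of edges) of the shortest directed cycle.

2

For each vertex v, BFS finds the shortest path from v back to v.
The shortest such closed walk is c → a → c, length 2.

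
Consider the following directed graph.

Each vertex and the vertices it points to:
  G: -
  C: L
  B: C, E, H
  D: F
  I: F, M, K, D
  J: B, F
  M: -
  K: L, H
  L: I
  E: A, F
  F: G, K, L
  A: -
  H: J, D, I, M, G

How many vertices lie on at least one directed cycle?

10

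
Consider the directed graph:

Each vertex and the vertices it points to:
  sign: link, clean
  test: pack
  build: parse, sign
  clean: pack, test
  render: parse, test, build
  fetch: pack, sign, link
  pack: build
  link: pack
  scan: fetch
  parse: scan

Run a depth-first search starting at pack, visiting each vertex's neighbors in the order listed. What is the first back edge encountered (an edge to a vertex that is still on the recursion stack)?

DFS from pack (visiting each vertex's neighbors in the order listed); mark gray on enter, black on exit:
pack gray
  build gray
    parse gray
      scan gray
        fetch gray
          fetch→pack: pack is gray → back edge
First back edge: fetch → pack.

fetch->pack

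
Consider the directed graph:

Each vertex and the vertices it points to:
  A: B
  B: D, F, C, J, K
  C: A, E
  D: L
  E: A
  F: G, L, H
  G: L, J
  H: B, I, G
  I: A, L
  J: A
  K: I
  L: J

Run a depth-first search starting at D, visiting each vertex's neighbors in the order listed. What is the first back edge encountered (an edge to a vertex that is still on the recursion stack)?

B->D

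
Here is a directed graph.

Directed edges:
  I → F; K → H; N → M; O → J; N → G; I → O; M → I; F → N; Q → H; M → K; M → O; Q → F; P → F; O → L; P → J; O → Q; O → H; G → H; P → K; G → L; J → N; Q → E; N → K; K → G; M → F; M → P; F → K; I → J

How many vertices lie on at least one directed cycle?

8

A vertex is on a directed cycle iff it belongs to a strongly connected component of size ≥ 2 (or has a self-loop).
The vertices on cycles are {F, I, J, M, N, O, P, Q} — 8 in total.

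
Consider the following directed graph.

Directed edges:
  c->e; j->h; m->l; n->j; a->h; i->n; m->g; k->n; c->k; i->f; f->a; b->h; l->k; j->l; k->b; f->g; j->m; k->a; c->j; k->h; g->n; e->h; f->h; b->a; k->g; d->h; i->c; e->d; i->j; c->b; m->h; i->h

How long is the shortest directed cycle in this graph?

For each vertex v, BFS finds the shortest path from v back to v.
The shortest such closed walk is k → n → j → l → k, length 4.

4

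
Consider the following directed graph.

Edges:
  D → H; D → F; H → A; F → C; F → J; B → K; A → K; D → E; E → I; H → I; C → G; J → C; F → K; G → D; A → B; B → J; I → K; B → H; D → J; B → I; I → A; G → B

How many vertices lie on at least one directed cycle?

10

A vertex is on a directed cycle iff it belongs to a strongly connected component of size ≥ 2 (or has a self-loop).
The vertices on cycles are {A, B, C, D, E, F, G, H, I, J} — 10 in total.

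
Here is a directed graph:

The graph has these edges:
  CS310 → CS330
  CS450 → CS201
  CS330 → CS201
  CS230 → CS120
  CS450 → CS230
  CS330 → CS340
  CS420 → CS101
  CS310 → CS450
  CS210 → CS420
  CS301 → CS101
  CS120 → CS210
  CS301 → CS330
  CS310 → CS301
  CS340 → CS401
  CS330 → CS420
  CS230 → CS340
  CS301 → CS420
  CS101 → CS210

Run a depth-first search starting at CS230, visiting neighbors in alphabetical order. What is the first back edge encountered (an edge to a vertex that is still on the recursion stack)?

CS101->CS210

DFS from CS230 (visiting neighbors in alphabetical order); mark gray on enter, black on exit:
CS230 gray
  CS120 gray
    CS210 gray
      CS420 gray
        CS101 gray
          CS101→CS210: CS210 is gray → back edge
First back edge: CS101 → CS210.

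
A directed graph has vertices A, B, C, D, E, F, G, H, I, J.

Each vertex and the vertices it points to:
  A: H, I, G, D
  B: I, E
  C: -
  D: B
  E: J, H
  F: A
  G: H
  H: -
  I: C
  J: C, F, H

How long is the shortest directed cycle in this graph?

6

For each vertex v, BFS finds the shortest path from v back to v.
The shortest such closed walk is A → D → B → E → J → F → A, length 6.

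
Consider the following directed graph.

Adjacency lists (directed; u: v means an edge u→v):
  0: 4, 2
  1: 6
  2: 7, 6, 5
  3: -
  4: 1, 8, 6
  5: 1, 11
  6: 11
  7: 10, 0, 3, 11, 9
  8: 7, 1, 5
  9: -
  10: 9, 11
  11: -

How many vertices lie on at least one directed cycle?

5

A vertex is on a directed cycle iff it belongs to a strongly connected component of size ≥ 2 (or has a self-loop).
The vertices on cycles are {0, 2, 4, 7, 8} — 5 in total.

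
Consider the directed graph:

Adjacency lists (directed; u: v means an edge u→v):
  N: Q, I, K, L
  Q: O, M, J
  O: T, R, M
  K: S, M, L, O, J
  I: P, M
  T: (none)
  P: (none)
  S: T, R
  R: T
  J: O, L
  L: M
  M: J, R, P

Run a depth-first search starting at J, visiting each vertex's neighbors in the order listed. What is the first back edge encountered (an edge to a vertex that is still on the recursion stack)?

DFS from J (visiting each vertex's neighbors in the order listed); mark gray on enter, black on exit:
J gray
  O gray
    T gray
    T black
    R gray
      R→T: T black — skip
    R black
    M gray
      M→J: J is gray → back edge
First back edge: M → J.

M→J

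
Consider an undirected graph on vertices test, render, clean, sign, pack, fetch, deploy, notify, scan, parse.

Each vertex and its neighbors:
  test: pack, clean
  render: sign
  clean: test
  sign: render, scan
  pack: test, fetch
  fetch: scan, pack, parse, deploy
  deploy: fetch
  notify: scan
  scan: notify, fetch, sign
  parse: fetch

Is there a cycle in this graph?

DFS, tracking each vertex's parent; an edge to a visited non-parent vertex closes a cycle.
Start from scan:
visit scan (parent –)
  visit notify (parent scan)
    notify–scan: parent, skip
  visit fetch (parent scan)
    fetch–scan: parent, skip
    visit pack (parent fetch)
      visit test (parent pack)
        test–pack: parent, skip
        visit clean (parent test)
          clean–test: parent, skip
      pack–fetch: parent, skip
    visit parse (parent fetch)
      parse–fetch: parent, skip
    visit deploy (parent fetch)
      deploy–fetch: parent, skip
  visit sign (parent scan)
    visit render (parent sign)
      render–sign: parent, skip
    sign–scan: parent, skip
No non-parent visited neighbor found — the graph is a forest.

No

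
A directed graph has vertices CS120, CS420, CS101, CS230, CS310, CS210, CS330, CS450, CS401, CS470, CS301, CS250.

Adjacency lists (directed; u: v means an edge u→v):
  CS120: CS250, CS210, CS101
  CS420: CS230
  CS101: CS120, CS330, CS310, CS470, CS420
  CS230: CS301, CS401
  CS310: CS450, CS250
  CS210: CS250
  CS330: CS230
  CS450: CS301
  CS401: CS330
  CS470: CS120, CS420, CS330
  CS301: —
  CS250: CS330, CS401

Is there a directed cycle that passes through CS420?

CS420 lies on a cycle iff there is a path from CS420 back to itself.
Exploring from CS420, it never reaches itself; equivalently, its strongly connected component is a singleton.

No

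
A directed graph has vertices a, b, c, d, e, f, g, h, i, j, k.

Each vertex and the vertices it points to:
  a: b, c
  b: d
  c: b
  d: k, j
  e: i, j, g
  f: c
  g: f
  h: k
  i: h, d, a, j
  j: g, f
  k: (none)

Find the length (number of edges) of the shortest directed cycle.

5

For each vertex v, BFS finds the shortest path from v back to v.
The shortest such closed walk is d → j → f → c → b → d, length 5.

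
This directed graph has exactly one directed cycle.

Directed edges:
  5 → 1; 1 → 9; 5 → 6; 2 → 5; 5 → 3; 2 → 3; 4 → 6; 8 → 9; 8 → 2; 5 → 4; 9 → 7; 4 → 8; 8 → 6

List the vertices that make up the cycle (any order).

2, 4, 5, 8

DFS with gray/black marking from 5:
5 gray
  3 gray
  3 black
  4 gray
    8 gray
      2 gray
        2→5: 5 is gray → back edge
Back edge closes the cycle 5 → 4 → 8 → 2 → 5; its vertices are {2, 4, 5, 8}.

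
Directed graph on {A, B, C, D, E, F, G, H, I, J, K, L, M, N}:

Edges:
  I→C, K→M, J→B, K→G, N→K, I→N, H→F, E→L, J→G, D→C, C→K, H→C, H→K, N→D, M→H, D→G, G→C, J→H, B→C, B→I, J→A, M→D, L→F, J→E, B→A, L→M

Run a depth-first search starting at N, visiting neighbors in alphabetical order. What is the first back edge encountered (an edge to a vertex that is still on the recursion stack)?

DFS from N (visiting neighbors in alphabetical order); mark gray on enter, black on exit:
N gray
  D gray
    C gray
      K gray
        G gray
          G→C: C is gray → back edge
First back edge: G → C.

G→C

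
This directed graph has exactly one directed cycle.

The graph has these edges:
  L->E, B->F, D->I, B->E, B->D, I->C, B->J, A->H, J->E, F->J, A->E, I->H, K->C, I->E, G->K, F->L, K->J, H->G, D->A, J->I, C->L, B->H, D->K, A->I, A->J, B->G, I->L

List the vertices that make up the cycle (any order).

G, H, I, J, K

DFS with gray/black marking from G:
G gray
  K gray
    C gray
      L gray
        E gray
        E black
      L black
    C black
    J gray
      J→E: E black — skip
      I gray
        I→C: C black — skip
        I→E: E black — skip
        H gray
          H→G: G is gray → back edge
Back edge closes the cycle G → K → J → I → H → G; its vertices are {G, H, I, J, K}.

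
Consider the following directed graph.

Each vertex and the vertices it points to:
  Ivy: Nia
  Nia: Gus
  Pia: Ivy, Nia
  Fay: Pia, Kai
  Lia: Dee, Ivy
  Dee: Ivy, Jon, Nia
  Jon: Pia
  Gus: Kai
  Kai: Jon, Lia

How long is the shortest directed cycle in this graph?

5

For each vertex v, BFS finds the shortest path from v back to v.
The shortest such closed walk is Kai → Lia → Ivy → Nia → Gus → Kai, length 5.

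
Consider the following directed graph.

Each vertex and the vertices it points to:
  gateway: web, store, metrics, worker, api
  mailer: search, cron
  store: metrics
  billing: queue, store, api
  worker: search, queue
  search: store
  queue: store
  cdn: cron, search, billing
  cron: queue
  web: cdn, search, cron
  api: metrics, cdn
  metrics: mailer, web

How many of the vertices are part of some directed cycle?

10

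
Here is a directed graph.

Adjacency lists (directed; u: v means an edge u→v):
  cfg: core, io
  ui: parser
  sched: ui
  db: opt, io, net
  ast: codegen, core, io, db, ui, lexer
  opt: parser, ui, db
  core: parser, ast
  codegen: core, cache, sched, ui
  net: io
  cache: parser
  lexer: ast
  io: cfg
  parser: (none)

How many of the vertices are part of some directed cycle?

A vertex is on a directed cycle iff it belongs to a strongly connected component of size ≥ 2 (or has a self-loop).
The vertices on cycles are {db, io, ast, cfg, net, opt, core, lexer, codegen} — 9 in total.

9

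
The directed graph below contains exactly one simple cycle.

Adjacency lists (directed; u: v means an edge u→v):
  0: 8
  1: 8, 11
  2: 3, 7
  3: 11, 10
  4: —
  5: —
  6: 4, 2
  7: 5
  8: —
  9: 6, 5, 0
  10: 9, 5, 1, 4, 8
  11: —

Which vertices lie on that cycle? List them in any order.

DFS with gray/black marking from 6:
6 gray
  4 gray
  4 black
  2 gray
    3 gray
      11 gray
      11 black
      10 gray
        9 gray
          9→6: 6 is gray → back edge
Back edge closes the cycle 6 → 2 → 3 → 10 → 9 → 6; its vertices are {2, 3, 6, 9, 10}.

2, 3, 6, 9, 10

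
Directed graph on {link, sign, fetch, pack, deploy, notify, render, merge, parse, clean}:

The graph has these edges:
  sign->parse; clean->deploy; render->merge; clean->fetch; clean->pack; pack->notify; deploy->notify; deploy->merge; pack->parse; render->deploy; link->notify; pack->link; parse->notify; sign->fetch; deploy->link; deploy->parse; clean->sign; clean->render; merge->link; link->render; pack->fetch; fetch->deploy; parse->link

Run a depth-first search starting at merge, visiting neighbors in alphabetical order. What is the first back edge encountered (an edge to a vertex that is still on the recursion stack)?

DFS from merge (visiting neighbors in alphabetical order); mark gray on enter, black on exit:
merge gray
  link gray
    notify gray
    notify black
    render gray
      deploy gray
        deploy→link: link is gray → back edge
First back edge: deploy → link.

deploy→link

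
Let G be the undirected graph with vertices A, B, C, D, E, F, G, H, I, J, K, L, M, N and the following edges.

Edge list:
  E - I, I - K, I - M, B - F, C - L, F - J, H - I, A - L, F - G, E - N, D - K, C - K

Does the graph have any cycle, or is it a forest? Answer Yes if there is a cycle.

No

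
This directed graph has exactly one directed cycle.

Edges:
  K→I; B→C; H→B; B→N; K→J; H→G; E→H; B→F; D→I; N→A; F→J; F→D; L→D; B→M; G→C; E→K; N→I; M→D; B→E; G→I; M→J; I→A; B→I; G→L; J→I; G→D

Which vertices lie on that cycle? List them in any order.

DFS with gray/black marking from H:
H gray
  B gray
    N gray
      I gray
        A gray
        A black
      I black
      N→A: A black — skip
    N black
    F gray
      D gray
        D→I: I black — skip
      D black
      J gray
        J→I: I black — skip
      J black
    F black
    C gray
    C black
    B→I: I black — skip
    E gray
      K gray
        K→J: J black — skip
        K→I: I black — skip
      K black
      E→H: H is gray → back edge
Back edge closes the cycle H → B → E → H; its vertices are {B, E, H}.

B, E, H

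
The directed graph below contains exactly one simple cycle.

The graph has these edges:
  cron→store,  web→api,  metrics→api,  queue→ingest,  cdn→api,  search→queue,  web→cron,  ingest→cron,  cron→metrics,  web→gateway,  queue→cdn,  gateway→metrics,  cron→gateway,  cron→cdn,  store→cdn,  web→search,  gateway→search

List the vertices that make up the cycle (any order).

cron, queue, ingest, search, gateway

DFS with gray/black marking from cron:
cron gray
  store gray
    cdn gray
      api gray
      api black
    cdn black
  store black
  cron→cdn: cdn black — skip
  metrics gray
    metrics→api: api black — skip
  metrics black
  gateway gray
    gateway→metrics: metrics black — skip
    search gray
      queue gray
        queue→cdn: cdn black — skip
        ingest gray
          ingest→cron: cron is gray → back edge
Back edge closes the cycle cron → gateway → search → queue → ingest → cron; its vertices are {cron, queue, ingest, search, gateway}.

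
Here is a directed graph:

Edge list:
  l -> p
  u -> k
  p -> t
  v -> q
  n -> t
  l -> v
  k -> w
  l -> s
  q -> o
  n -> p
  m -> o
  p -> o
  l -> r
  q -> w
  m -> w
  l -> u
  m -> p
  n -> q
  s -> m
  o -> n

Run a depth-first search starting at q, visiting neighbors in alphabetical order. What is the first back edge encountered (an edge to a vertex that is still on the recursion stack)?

DFS from q (visiting neighbors in alphabetical order); mark gray on enter, black on exit:
q gray
  o gray
    n gray
      p gray
        p→o: o is gray → back edge
First back edge: p → o.

p->o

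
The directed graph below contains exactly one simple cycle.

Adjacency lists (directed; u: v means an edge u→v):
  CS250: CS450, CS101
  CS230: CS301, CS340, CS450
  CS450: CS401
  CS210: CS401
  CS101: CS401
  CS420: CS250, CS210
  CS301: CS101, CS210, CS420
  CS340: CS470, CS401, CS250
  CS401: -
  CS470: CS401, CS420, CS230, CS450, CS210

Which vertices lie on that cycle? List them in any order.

DFS with gray/black marking from CS470:
CS470 gray
  CS401 gray
  CS401 black
  CS420 gray
    CS250 gray
      CS450 gray
        CS450→CS401: CS401 black — skip
      CS450 black
      CS101 gray
        CS101→CS401: CS401 black — skip
      CS101 black
    CS250 black
    CS210 gray
      CS210→CS401: CS401 black — skip
    CS210 black
  CS420 black
  CS230 gray
    CS301 gray
      CS301→CS101: CS101 black — skip
      CS301→CS210: CS210 black — skip
      CS301→CS420: CS420 black — skip
    CS301 black
    CS340 gray
      CS340→CS470: CS470 is gray → back edge
Back edge closes the cycle CS470 → CS230 → CS340 → CS470; its vertices are {CS230, CS340, CS470}.

CS230, CS340, CS470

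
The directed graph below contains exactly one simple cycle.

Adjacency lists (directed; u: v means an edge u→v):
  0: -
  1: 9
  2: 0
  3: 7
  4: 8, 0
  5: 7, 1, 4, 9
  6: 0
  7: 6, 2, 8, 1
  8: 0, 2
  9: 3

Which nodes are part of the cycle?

DFS with gray/black marking from 7:
7 gray
  6 gray
    0 gray
    0 black
  6 black
  2 gray
    2→0: 0 black — skip
  2 black
  8 gray
    8→0: 0 black — skip
    8→2: 2 black — skip
  8 black
  1 gray
    9 gray
      3 gray
        3→7: 7 is gray → back edge
Back edge closes the cycle 7 → 1 → 9 → 3 → 7; its vertices are {1, 3, 7, 9}.

1, 3, 7, 9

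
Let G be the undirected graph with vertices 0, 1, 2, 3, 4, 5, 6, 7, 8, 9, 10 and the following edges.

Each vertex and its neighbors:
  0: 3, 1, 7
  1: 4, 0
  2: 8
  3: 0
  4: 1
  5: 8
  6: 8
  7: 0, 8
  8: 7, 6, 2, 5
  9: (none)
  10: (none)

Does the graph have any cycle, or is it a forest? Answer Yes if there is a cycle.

No

DFS, tracking each vertex's parent; an edge to a visited non-parent vertex closes a cycle.
Start from 6:
visit 6 (parent –)
  visit 8 (parent 6)
    visit 7 (parent 8)
      visit 0 (parent 7)
        visit 3 (parent 0)
          3–0: parent, skip
        visit 1 (parent 0)
          visit 4 (parent 1)
            4–1: parent, skip
          1–0: parent, skip
        0–7: parent, skip
      7–8: parent, skip
    8–6: parent, skip
    visit 2 (parent 8)
      2–8: parent, skip
    visit 5 (parent 8)
      5–8: parent, skip
visit 9 (parent –)
visit 10 (parent –)
No non-parent visited neighbor found — the graph is a forest.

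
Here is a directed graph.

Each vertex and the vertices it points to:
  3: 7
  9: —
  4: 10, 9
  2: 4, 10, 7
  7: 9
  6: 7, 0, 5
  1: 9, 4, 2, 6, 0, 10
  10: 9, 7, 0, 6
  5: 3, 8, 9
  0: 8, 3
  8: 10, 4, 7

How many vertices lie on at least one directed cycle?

6

A vertex is on a directed cycle iff it belongs to a strongly connected component of size ≥ 2 (or has a self-loop).
The vertices on cycles are {0, 4, 5, 6, 8, 10} — 6 in total.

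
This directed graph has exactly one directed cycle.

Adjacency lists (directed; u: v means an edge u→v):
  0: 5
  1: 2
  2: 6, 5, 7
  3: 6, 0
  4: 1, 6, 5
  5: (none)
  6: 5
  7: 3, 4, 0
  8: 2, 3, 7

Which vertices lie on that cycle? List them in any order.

1, 2, 4, 7

DFS with gray/black marking from 7:
7 gray
  3 gray
    6 gray
      5 gray
      5 black
    6 black
    0 gray
      0→5: 5 black — skip
    0 black
  3 black
  4 gray
    1 gray
      2 gray
        2→6: 6 black — skip
        2→5: 5 black — skip
        2→7: 7 is gray → back edge
Back edge closes the cycle 7 → 4 → 1 → 2 → 7; its vertices are {1, 2, 4, 7}.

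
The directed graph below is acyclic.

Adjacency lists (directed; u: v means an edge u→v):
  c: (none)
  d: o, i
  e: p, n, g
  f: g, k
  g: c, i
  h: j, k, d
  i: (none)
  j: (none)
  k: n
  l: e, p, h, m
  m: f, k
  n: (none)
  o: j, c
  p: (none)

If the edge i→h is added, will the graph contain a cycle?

Yes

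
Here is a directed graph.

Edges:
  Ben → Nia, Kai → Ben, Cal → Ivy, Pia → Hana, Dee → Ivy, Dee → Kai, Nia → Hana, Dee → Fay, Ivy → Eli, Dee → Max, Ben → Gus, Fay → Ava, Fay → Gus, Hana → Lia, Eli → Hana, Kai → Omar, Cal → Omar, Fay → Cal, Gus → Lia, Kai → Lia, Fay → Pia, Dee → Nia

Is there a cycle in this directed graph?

No

DFS with white/gray/black marking, starting from Nia:
Nia gray
  Hana gray
    Lia gray
    Lia black
  Hana black
Nia black
Pia gray
  Pia→Hana: Hana black — skip
Pia black
Fay gray
  Fay→Pia: Pia black — skip
  Gus gray
    Gus→Lia: Lia black — skip
  Gus black
  Cal gray
    Omar gray
    Omar black
    Ivy gray
      Eli gray
        Eli→Hana: Hana black — skip
      Eli black
    Ivy black
  Cal black
  Ava gray
  Ava black
Fay black
Ben gray
  Ben→Nia: Nia black — skip
  Ben→Gus: Gus black — skip
Ben black
Kai gray
  Kai→Ben: Ben black — skip
  Kai→Lia: Lia black — skip
  Kai→Omar: Omar black — skip
Kai black
Max gray
Max black
Dee gray
  Dee→Kai: Kai black — skip
  Dee→Max: Max black — skip
  Dee→Ivy: Ivy black — skip
  Dee→Nia: Nia black — skip
  Dee→Fay: Fay black — skip
Dee black
Every edge goes to a white or black vertex — no back edge, so the graph is acyclic.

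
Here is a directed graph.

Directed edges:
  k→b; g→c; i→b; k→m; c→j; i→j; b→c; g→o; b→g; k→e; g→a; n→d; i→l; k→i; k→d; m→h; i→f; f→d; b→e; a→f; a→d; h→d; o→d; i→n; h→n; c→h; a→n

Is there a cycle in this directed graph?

DFS with white/gray/black marking, starting from g:
g gray
  o gray
    d gray
    d black
  o black
  a gray
    n gray
      n→d: d black — skip
    n black
    a→d: d black — skip
    f gray
      f→d: d black — skip
    f black
  a black
  c gray
    j gray
    j black
    h gray
      h→d: d black — skip
      h→n: n black — skip
    h black
  c black
g black
b gray
  b→g: g black — skip
  e gray
  e black
  b→c: c black — skip
b black
i gray
  i→n: n black — skip
  l gray
  l black
  i→f: f black — skip
  i→b: b black — skip
  i→j: j black — skip
i black
k gray
  k→e: e black — skip
  k→b: b black — skip
  k→d: d black — skip
  k→i: i black — skip
  m gray
    m→h: h black — skip
  m black
k black
Every edge goes to a white or black vertex — no back edge, so the graph is acyclic.

No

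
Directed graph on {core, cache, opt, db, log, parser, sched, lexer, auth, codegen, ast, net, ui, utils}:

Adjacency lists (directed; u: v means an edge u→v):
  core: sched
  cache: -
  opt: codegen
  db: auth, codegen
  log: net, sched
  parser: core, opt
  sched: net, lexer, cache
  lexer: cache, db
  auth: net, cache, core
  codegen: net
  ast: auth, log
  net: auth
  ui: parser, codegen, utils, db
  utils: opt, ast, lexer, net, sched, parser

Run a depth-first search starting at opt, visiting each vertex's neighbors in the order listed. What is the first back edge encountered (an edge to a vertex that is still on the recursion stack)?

auth->net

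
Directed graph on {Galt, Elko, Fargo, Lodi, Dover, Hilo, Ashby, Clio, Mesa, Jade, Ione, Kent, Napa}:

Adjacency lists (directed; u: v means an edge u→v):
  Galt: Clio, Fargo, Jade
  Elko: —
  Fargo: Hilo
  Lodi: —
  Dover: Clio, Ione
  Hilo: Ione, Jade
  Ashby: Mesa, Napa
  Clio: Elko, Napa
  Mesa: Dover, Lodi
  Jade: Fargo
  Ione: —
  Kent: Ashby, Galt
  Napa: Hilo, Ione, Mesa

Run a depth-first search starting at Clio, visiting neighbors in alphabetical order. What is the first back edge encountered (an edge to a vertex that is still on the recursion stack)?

Fargo→Hilo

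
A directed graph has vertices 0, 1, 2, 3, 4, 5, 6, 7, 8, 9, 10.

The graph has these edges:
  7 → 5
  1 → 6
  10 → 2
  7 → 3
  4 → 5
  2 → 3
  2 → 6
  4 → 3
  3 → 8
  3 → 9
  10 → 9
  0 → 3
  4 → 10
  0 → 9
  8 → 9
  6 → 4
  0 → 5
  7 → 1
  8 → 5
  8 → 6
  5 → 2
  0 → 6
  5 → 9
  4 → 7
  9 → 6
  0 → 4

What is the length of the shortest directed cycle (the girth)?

4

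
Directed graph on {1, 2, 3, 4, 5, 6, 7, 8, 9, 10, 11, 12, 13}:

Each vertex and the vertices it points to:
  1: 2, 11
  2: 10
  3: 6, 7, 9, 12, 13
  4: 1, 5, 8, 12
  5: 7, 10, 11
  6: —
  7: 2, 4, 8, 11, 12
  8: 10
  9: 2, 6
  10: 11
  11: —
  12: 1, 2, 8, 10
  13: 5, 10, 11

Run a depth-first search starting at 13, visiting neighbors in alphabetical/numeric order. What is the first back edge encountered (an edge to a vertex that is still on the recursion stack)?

DFS from 13 (visiting neighbors in alphabetical/numeric order); mark gray on enter, black on exit:
13 gray
  5 gray
    7 gray
      2 gray
        10 gray
          11 gray
          11 black
        10 black
      2 black
      4 gray
        1 gray
          1→2: 2 black — skip
          1→11: 11 black — skip
        1 black
        4→5: 5 is gray → back edge
First back edge: 4 → 5.

4->5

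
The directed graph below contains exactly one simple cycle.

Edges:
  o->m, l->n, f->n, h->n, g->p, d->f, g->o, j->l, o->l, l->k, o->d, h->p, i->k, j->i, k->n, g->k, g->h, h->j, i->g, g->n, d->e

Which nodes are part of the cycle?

DFS with gray/black marking from g:
g gray
  h gray
    p gray
    p black
    j gray
      i gray
        k gray
          n gray
          n black
        k black
        i→g: g is gray → back edge
Back edge closes the cycle g → h → j → i → g; its vertices are {g, h, i, j}.

g, h, i, j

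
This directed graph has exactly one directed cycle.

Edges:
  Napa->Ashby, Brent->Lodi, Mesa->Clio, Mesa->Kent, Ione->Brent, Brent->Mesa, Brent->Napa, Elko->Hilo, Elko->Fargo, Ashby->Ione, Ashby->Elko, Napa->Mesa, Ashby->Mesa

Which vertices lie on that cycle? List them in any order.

DFS with gray/black marking from Brent:
Brent gray
  Mesa gray
    Clio gray
    Clio black
    Kent gray
    Kent black
  Mesa black
  Lodi gray
  Lodi black
  Napa gray
    Napa→Mesa: Mesa black — skip
    Ashby gray
      Ashby→Mesa: Mesa black — skip
      Ione gray
        Ione→Brent: Brent is gray → back edge
Back edge closes the cycle Brent → Napa → Ashby → Ione → Brent; its vertices are {Ione, Napa, Ashby, Brent}.

Ione, Napa, Ashby, Brent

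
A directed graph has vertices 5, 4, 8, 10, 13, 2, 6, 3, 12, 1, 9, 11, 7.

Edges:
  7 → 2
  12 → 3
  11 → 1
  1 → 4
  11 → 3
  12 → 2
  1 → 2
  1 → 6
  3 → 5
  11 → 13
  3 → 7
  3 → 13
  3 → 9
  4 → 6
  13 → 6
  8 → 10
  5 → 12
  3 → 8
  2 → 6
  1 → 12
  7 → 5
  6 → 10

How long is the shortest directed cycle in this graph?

For each vertex v, BFS finds the shortest path from v back to v.
The shortest such closed walk is 3 → 5 → 12 → 3, length 3.

3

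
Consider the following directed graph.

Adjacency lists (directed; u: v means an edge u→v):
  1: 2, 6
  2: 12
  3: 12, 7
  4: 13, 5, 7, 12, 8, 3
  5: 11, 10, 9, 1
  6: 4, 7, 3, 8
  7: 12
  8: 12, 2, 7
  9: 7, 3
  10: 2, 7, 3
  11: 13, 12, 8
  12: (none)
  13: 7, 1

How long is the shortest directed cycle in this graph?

4

For each vertex v, BFS finds the shortest path from v back to v.
The shortest such closed walk is 5 → 1 → 6 → 4 → 5, length 4.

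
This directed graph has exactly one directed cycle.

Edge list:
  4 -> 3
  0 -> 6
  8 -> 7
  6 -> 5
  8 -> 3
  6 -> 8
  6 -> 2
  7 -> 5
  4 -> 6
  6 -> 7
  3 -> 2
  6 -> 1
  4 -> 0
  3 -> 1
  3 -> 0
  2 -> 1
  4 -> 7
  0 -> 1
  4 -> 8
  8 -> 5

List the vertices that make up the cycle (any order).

0, 3, 6, 8

DFS with gray/black marking from 8:
8 gray
  5 gray
  5 black
  7 gray
    7→5: 5 black — skip
  7 black
  3 gray
    2 gray
      1 gray
      1 black
    2 black
    3→1: 1 black — skip
    0 gray
      6 gray
        6→2: 2 black — skip
        6→5: 5 black — skip
        6→1: 1 black — skip
        6→8: 8 is gray → back edge
Back edge closes the cycle 8 → 3 → 0 → 6 → 8; its vertices are {0, 3, 6, 8}.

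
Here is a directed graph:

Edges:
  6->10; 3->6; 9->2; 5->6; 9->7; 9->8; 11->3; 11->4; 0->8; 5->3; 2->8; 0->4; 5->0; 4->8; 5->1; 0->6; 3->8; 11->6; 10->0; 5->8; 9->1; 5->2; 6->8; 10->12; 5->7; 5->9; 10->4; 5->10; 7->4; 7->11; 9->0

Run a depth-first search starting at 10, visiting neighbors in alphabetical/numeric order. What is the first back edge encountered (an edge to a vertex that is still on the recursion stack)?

6->10

DFS from 10 (visiting neighbors in alphabetical/numeric order); mark gray on enter, black on exit:
10 gray
  0 gray
    4 gray
      8 gray
      8 black
    4 black
    6 gray
      6→8: 8 black — skip
      6→10: 10 is gray → back edge
First back edge: 6 → 10.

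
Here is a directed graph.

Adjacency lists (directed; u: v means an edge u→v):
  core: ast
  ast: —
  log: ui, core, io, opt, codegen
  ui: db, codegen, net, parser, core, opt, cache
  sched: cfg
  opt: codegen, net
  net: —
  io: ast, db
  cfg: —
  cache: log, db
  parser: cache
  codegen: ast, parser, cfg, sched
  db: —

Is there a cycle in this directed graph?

Yes

DFS with white/gray/black marking, starting from log:
log gray
  ui gray
    db gray
    db black
    codegen gray
      ast gray
      ast black
      parser gray
        cache gray
          cache→log: log is gray → back edge
Back edge found, so a cycle exists: log → ui → codegen → parser → cache → log.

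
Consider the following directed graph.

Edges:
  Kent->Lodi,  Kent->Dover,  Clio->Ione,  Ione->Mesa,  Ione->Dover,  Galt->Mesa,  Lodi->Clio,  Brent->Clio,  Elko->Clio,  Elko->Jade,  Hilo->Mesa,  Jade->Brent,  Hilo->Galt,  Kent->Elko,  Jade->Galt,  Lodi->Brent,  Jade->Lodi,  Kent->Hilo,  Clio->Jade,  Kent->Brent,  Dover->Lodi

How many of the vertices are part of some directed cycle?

A vertex is on a directed cycle iff it belongs to a strongly connected component of size ≥ 2 (or has a self-loop).
The vertices on cycles are {Clio, Ione, Jade, Lodi, Brent, Dover} — 6 in total.

6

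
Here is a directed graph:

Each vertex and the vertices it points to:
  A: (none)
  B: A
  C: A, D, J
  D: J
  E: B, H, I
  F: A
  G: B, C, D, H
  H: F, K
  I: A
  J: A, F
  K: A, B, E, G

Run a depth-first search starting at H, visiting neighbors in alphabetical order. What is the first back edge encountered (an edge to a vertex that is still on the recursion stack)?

E->H

DFS from H (visiting neighbors in alphabetical order); mark gray on enter, black on exit:
H gray
  F gray
    A gray
    A black
  F black
  K gray
    K→A: A black — skip
    B gray
      B→A: A black — skip
    B black
    E gray
      E→B: B black — skip
      E→H: H is gray → back edge
First back edge: E → H.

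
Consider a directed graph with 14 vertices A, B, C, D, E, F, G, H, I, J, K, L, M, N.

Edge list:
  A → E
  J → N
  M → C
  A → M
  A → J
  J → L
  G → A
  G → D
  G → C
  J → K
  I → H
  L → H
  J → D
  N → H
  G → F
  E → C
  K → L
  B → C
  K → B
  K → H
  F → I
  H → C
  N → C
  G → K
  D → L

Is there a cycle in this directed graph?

No

DFS with white/gray/black marking, starting from B:
B gray
  C gray
  C black
B black
A gray
  M gray
    M→C: C black — skip
  M black
  J gray
    K gray
      K→B: B black — skip
      H gray
        H→C: C black — skip
      H black
      L gray
        L→H: H black — skip
      L black
    K black
    N gray
      N→H: H black — skip
      N→C: C black — skip
    N black
    J→L: L black — skip
    D gray
      D→L: L black — skip
    D black
  J black
  E gray
    E→C: C black — skip
  E black
A black
F gray
  I gray
    I→H: H black — skip
  I black
F black
G gray
  G→K: K black — skip
  G→C: C black — skip
  G→F: F black — skip
  G→D: D black — skip
  G→A: A black — skip
G black
Every edge goes to a white or black vertex — no back edge, so the graph is acyclic.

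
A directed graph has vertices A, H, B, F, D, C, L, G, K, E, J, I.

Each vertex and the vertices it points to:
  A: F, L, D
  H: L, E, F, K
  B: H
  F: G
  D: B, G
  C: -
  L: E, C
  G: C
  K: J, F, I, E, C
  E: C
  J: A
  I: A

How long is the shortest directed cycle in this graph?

6

For each vertex v, BFS finds the shortest path from v back to v.
The shortest such closed walk is K → I → A → D → B → H → K, length 6.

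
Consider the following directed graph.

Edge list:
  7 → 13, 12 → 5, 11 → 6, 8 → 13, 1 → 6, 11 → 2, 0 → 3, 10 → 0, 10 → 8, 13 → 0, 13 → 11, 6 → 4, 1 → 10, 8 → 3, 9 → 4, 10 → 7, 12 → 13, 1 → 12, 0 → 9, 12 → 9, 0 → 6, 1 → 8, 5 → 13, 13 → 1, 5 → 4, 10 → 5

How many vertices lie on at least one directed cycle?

7

A vertex is on a directed cycle iff it belongs to a strongly connected component of size ≥ 2 (or has a self-loop).
The vertices on cycles are {1, 5, 7, 8, 10, 12, 13} — 7 in total.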